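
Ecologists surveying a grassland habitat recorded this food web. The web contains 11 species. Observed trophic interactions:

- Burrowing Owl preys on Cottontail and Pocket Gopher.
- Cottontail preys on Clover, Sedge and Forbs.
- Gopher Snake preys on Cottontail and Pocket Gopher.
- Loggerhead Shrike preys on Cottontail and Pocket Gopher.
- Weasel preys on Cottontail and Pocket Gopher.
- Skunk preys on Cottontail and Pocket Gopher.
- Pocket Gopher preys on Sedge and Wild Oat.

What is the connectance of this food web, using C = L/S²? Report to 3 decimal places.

The web has S = 11 species and L = 15 feeding links.
C = L / S² = 15 / 121 = 0.1240 ≈ 0.124.

C = 0.124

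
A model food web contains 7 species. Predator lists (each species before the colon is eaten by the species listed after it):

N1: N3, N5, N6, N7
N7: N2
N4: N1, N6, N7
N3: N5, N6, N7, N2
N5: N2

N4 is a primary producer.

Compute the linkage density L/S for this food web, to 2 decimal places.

L/S = 1.86

There are L = 13 links among S = 7 species.
L/S = 13/7 = 1.8571 ≈ 1.86.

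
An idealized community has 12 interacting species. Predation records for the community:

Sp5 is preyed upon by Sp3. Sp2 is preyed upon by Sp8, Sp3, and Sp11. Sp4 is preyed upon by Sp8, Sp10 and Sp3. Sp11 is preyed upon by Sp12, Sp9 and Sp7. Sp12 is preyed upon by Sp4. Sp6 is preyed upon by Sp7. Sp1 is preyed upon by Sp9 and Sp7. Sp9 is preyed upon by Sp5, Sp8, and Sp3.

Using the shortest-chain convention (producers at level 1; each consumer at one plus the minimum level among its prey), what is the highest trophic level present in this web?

5

Producers (level 1): Sp6, Sp1, Sp2.
Following each consumer down to its lowest-level prey: Sp2 → Sp11 → Sp12 → Sp4 → Sp10 (levels 1 through 5).
All prey of Sp10 (Sp4 4) are at level 4 or above, so Sp10 is at level 1 + 4 = 5.
Every consumer has at least one prey at level 4 or below, so none exceeds level 5.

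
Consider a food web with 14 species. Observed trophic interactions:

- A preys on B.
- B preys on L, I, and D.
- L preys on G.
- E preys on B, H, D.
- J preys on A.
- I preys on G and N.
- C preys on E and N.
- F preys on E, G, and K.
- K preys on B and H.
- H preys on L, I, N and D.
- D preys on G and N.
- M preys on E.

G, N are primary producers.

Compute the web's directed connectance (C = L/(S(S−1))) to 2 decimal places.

C = 0.14

The web has S = 14 species and L = 25 feeding links.
C = L / (S(S−1)) = 25 / 182 = 0.1374 ≈ 0.14.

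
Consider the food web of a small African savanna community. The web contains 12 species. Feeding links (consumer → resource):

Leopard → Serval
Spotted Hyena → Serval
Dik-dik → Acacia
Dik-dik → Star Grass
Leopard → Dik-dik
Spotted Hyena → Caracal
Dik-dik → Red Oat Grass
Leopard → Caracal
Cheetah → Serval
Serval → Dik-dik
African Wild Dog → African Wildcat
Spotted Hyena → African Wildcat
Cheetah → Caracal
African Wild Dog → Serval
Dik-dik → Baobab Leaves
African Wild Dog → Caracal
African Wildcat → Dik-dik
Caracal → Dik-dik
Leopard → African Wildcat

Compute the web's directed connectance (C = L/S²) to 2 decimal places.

The web has S = 12 species and L = 19 feeding links.
C = L / S² = 19 / 144 = 0.1319 ≈ 0.13.

C = 0.13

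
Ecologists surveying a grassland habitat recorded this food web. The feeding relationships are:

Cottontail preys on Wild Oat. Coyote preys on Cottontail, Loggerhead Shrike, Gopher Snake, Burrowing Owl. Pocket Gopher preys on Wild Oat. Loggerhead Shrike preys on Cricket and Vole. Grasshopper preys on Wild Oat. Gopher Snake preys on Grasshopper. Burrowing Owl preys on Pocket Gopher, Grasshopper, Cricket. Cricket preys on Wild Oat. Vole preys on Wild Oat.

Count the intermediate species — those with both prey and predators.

8

Intermediate species (has both prey and predators): Cricket, Grasshopper, Vole, Pocket Gopher, Cottontail, Gopher Snake, Loggerhead Shrike, Burrowing Owl.
Count: 8.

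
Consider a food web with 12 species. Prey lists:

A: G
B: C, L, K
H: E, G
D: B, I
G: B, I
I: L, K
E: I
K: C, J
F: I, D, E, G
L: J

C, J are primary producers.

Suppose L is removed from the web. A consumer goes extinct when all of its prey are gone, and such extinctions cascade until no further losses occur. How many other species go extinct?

0

Remove L.
Every predator of it retains at least one other prey: B still has C, K; I still has K.
No consumer loses all prey, so no secondary extinctions occur.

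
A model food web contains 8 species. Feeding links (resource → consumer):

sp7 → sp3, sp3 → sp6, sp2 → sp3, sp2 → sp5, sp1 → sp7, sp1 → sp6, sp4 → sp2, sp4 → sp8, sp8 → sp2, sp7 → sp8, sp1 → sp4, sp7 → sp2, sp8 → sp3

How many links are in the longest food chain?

One longest chain: sp1 → sp4 → sp8 → sp2 → sp3 → sp6.
It has 6 species and 5 links.

5 links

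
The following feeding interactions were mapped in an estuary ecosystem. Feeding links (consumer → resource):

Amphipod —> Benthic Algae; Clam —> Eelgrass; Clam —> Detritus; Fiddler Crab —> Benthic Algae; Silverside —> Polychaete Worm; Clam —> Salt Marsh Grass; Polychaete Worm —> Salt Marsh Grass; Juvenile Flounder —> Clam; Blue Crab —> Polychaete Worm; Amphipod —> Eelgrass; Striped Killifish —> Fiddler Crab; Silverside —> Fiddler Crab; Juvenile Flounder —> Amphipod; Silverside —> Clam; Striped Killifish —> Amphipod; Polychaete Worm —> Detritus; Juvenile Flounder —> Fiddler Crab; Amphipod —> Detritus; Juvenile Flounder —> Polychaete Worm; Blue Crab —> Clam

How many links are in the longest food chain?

One longest chain: Benthic Algae → Amphipod → Striped Killifish.
It has 3 species and 2 links.

2 links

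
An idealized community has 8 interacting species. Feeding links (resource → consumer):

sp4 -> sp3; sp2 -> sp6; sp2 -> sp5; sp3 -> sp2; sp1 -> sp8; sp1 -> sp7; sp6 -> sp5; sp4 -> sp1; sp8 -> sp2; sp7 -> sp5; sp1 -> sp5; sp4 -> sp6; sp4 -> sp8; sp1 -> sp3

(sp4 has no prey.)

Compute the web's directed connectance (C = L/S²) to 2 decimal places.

C = 0.22

The web has S = 8 species and L = 14 feeding links.
C = L / S² = 14 / 64 = 0.2188 ≈ 0.22.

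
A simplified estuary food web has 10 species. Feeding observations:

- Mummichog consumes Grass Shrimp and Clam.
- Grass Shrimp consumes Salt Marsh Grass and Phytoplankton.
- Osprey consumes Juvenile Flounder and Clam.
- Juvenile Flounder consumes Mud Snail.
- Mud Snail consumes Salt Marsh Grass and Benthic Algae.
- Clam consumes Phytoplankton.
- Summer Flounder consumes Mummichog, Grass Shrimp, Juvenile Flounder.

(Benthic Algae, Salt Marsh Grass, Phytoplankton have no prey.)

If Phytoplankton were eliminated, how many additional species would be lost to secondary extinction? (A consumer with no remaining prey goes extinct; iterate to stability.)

1

Remove Phytoplankton.
Round 1: Clam (all prey gone) → extinct.
No further losses. Total secondary extinctions: 1.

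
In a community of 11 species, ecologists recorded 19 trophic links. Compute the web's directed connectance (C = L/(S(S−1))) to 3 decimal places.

C = 0.173

The web has S = 11 species and L = 19 feeding links.
C = L / (S(S−1)) = 19 / 110 = 0.1727 ≈ 0.173.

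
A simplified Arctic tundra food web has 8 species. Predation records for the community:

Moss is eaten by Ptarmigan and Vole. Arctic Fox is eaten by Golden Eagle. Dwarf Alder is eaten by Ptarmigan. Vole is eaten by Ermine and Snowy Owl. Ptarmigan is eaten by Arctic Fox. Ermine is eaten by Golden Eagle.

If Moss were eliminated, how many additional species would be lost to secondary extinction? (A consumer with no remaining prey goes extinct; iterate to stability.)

Remove Moss.
Round 1: Vole (all prey gone) → extinct.
Round 2: Ermine (all prey gone), Snowy Owl (all prey gone) → extinct.
No further losses. Total secondary extinctions: 3.

3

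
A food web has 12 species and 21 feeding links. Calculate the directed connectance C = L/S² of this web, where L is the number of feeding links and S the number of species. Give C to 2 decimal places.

C = 0.15

The web has S = 12 species and L = 21 feeding links.
C = L / S² = 21 / 144 = 0.1458 ≈ 0.15.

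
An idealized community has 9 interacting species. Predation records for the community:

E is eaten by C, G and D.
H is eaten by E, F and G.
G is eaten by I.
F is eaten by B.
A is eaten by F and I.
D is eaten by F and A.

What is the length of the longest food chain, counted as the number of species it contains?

One longest chain: H → E → D → A → F → B.
It has 6 species and 5 links.

6 species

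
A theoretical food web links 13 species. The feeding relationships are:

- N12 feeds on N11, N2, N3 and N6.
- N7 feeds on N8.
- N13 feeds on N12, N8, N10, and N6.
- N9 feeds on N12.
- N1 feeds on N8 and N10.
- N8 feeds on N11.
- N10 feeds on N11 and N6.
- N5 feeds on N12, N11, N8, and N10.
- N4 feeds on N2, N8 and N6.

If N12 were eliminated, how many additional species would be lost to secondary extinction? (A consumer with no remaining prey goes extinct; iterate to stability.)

1

Remove N12.
Round 1: N9 (all prey gone) → extinct.
No further losses. Total secondary extinctions: 1.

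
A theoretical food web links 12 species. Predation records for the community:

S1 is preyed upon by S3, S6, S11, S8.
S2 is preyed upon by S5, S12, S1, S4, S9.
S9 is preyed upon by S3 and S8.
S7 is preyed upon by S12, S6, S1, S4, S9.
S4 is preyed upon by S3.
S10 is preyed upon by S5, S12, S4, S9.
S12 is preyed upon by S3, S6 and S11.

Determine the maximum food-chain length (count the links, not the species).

One longest chain: S7 → S9 → S3.
It has 3 species and 2 links.

2 links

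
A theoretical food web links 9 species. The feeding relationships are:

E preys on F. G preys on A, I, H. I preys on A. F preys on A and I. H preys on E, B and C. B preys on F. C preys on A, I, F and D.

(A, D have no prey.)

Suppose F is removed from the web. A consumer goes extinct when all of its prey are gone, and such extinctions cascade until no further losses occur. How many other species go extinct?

Remove F.
Round 1: B (all prey gone), E (all prey gone) → extinct.
No further losses. Total secondary extinctions: 2.

2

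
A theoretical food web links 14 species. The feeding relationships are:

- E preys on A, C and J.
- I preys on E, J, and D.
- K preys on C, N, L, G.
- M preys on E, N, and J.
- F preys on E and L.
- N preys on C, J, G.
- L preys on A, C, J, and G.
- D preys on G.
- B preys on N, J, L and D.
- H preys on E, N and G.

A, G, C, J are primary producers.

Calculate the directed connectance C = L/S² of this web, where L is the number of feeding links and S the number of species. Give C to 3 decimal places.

The web has S = 14 species and L = 30 feeding links.
C = L / S² = 30 / 196 = 0.1531 ≈ 0.153.

C = 0.153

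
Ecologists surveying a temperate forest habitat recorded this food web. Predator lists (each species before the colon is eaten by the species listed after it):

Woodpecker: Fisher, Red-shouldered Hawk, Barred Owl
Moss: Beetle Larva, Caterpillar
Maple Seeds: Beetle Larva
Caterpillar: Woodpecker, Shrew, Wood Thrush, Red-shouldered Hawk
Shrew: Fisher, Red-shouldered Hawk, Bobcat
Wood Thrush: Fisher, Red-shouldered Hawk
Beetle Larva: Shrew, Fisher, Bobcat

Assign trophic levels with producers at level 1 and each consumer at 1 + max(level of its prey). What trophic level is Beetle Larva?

Maple Seeds is a producer → level 1.
Beetle Larva eats Maple Seeds (level 1); other prey at levels: Moss 1 → level 2.

Trophic level 2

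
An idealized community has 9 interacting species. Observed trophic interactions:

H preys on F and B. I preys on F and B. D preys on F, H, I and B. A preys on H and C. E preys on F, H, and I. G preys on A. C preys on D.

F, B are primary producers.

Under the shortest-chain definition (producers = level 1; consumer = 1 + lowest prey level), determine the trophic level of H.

F is a producer → level 1.
H eats F → level 2.

Trophic level 2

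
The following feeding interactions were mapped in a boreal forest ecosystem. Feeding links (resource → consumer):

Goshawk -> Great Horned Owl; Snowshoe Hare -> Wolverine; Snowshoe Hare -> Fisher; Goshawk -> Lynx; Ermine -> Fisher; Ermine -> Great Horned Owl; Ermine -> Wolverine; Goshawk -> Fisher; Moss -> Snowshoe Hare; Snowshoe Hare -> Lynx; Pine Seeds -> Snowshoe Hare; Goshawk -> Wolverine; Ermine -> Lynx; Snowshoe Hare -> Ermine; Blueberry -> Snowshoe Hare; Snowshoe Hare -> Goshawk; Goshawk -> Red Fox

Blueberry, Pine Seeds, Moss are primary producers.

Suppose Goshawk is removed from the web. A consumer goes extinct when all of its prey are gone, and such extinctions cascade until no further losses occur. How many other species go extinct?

Remove Goshawk.
Round 1: Red Fox (all prey gone) → extinct.
No further losses. Total secondary extinctions: 1.

1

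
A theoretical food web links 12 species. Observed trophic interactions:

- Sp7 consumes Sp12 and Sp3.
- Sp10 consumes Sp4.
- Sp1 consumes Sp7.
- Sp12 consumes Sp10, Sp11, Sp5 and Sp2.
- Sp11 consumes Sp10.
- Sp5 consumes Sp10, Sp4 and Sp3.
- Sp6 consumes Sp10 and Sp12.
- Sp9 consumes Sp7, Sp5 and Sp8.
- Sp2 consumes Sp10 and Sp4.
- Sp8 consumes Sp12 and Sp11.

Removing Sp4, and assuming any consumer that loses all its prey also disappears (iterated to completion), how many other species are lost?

Remove Sp4.
Round 1: Sp10 (all prey gone) → extinct.
Round 2: Sp2 (all prey gone), Sp11 (all prey gone) → extinct.
No further losses. Total secondary extinctions: 3.

3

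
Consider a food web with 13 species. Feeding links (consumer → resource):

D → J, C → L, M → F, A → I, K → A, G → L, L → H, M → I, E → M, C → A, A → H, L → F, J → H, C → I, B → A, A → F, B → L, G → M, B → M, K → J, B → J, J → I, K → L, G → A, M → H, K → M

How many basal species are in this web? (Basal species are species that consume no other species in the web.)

Basal species (no prey listed): H, I, F.
Count: 3.

3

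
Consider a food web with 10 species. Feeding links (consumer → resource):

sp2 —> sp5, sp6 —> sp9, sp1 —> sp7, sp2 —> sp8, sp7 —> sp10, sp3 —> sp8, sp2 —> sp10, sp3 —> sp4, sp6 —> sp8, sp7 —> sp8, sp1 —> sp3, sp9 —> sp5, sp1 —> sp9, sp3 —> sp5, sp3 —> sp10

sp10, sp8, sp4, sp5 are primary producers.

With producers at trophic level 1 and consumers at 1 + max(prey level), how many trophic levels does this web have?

3

Producers (level 1): sp10, sp8, sp4, sp5.
sp5 → sp9 → sp6 gives sp6 level 3.
No species has a prey at level 3, so no species reaches level 4.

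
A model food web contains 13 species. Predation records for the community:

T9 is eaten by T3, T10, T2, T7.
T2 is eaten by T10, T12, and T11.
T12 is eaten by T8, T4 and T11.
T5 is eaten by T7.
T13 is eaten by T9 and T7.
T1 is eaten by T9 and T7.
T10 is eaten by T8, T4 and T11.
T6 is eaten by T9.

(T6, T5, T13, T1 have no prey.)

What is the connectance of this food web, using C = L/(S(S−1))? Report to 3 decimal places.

C = 0.122

The web has S = 13 species and L = 19 feeding links.
C = L / (S(S−1)) = 19 / 156 = 0.1218 ≈ 0.122.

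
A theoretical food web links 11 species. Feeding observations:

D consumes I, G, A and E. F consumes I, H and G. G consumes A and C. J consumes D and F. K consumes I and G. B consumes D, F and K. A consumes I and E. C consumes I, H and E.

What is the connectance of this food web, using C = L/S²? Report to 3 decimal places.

C = 0.174

The web has S = 11 species and L = 21 feeding links.
C = L / S² = 21 / 121 = 0.1736 ≈ 0.174.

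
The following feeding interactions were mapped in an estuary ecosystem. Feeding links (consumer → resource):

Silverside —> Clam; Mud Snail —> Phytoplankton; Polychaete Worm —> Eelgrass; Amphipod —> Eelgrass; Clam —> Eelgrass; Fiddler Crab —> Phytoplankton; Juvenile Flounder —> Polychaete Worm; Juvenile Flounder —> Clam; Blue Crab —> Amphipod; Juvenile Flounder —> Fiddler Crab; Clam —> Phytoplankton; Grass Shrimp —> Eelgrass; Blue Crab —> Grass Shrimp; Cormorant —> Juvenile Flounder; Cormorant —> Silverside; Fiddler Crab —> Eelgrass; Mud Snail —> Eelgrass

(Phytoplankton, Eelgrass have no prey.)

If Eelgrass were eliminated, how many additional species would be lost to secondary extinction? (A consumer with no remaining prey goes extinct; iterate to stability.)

Remove Eelgrass.
Round 1: Grass Shrimp (all prey gone), Polychaete Worm (all prey gone), Amphipod (all prey gone) → extinct.
Round 2: Blue Crab (all prey gone) → extinct.
No further losses. Total secondary extinctions: 4.

4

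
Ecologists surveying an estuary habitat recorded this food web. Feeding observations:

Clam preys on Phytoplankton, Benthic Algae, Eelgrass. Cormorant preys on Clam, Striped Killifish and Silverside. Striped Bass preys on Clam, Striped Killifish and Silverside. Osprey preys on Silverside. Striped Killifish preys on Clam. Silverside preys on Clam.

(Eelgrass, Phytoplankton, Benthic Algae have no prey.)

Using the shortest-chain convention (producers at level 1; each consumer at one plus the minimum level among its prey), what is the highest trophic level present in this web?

Producers (level 1): Eelgrass, Phytoplankton, Benthic Algae.
Following each consumer down to its lowest-level prey: Eelgrass → Clam → Silverside → Osprey (levels 1 through 4).
All prey of Osprey (Silverside 3) are at level 3 or above, so Osprey is at level 1 + 3 = 4.
Every consumer has at least one prey at level 3 or below, so none exceeds level 4.

4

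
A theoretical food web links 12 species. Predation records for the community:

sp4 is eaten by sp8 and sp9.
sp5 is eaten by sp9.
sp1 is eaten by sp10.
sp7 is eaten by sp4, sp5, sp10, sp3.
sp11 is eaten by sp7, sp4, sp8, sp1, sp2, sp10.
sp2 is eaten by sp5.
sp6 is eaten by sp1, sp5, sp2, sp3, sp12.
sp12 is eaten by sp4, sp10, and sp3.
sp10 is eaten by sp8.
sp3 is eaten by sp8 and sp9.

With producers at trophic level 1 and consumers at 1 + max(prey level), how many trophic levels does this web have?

4

Producers (level 1): sp6, sp11.
sp11 → sp7 → sp5 → sp9 gives sp9 level 4.
No species has a prey at level 4, so no species reaches level 5.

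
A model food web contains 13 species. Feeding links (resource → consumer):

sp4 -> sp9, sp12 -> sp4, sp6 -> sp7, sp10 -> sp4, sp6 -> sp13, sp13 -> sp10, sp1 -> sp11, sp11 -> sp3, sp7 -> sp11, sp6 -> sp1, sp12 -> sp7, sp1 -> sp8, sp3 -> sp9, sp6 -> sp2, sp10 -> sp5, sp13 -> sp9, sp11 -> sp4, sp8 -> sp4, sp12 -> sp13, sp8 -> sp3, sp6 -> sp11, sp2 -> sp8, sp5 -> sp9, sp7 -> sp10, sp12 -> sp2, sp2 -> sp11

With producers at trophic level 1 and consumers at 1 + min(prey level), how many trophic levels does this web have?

4

Producers (level 1): sp12, sp6.
Following each consumer down to its lowest-level prey: sp12 → sp13 → sp10 → sp5 (levels 1 through 4).
All prey of sp5 (sp10 3) are at level 3 or above, so sp5 is at level 1 + 3 = 4.
Every consumer has at least one prey at level 3 or below, so none exceeds level 4.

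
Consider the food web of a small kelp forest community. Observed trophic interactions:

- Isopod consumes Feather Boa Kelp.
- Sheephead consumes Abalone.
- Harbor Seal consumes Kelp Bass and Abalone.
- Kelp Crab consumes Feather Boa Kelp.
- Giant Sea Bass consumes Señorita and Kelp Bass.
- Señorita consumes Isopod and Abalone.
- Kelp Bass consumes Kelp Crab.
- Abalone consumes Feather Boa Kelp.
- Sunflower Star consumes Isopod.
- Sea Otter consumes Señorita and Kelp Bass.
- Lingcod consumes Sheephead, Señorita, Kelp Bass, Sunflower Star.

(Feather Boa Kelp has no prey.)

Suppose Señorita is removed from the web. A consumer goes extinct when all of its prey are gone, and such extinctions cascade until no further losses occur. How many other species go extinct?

0

Remove Señorita.
Every predator of it retains at least one other prey: Lingcod still has Kelp Bass, Sheephead, Sunflower Star; Sea Otter still has Kelp Bass; Giant Sea Bass still has Kelp Bass.
No consumer loses all prey, so no secondary extinctions occur.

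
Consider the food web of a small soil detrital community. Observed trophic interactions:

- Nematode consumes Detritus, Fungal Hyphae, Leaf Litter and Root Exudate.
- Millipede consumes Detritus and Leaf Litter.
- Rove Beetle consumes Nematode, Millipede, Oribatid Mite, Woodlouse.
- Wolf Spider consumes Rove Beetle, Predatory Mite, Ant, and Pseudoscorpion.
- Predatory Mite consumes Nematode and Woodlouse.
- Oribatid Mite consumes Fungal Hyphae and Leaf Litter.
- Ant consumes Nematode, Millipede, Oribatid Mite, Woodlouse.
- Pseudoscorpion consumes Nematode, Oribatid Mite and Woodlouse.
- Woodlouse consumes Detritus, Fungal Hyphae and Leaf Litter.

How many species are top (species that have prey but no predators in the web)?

1

Top species (has prey, but nothing eats it): Wolf Spider.
Count: 1.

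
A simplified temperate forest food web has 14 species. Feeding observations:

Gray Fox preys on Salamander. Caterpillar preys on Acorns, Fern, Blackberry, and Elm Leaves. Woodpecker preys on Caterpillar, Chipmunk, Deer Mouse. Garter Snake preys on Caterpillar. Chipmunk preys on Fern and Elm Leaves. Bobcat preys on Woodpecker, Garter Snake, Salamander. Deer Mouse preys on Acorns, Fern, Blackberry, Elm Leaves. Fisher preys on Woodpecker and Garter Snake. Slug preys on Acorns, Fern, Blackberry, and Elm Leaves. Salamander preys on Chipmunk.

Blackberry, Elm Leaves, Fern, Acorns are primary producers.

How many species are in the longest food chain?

One longest chain: Blackberry → Caterpillar → Garter Snake → Fisher.
It has 4 species and 3 links.

4 species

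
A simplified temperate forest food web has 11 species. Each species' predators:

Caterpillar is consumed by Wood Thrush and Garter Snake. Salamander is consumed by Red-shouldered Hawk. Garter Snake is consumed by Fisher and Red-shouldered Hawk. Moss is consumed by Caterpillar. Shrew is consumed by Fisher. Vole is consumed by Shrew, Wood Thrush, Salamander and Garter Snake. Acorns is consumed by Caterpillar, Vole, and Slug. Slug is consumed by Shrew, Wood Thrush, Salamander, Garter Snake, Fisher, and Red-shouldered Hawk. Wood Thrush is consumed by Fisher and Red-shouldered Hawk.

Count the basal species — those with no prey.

2

Basal species (no prey listed): Moss, Acorns.
Count: 2.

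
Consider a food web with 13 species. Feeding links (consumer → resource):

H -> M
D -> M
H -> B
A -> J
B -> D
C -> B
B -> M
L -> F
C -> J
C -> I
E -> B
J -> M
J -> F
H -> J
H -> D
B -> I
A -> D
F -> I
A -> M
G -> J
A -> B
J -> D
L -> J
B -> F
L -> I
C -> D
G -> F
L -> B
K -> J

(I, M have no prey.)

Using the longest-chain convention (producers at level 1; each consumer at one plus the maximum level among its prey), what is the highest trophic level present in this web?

Producers (level 1): I, M.
M → D → J → C gives C level 4.
No species has a prey at level 4, so no species reaches level 5.

4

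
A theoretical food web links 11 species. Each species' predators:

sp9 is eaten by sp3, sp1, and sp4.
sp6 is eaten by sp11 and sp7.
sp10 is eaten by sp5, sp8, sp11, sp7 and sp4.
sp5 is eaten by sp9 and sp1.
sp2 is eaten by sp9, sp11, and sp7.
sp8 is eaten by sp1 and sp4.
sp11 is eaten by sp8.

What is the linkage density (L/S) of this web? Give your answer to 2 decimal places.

There are L = 18 links among S = 11 species.
L/S = 18/11 = 1.6364 ≈ 1.64.

L/S = 1.64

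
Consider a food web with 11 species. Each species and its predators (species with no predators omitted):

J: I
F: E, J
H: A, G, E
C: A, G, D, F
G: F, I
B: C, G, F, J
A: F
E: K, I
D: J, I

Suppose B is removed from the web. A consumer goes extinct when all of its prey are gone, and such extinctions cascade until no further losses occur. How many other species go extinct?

2

Remove B.
Round 1: C (all prey gone) → extinct.
Round 2: D (all prey gone) → extinct.
No further losses. Total secondary extinctions: 2.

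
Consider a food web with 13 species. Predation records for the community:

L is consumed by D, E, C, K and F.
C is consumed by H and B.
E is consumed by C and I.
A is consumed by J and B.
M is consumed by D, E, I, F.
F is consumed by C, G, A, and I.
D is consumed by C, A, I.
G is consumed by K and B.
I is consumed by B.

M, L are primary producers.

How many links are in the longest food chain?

One longest chain: M → F → G → K.
It has 4 species and 3 links.

3 links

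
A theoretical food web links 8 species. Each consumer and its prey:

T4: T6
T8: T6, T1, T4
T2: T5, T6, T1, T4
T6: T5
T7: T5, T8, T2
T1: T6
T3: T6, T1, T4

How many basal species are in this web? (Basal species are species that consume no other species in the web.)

1

Basal species (no prey listed): T5.
Count: 1.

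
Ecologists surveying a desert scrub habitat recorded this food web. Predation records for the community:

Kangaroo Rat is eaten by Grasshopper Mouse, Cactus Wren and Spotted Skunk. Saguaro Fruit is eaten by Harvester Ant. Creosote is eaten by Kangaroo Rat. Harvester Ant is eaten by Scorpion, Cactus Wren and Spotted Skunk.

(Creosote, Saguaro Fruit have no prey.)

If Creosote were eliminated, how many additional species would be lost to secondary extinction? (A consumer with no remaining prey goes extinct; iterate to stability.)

2

Remove Creosote.
Round 1: Kangaroo Rat (all prey gone) → extinct.
Round 2: Grasshopper Mouse (all prey gone) → extinct.
No further losses. Total secondary extinctions: 2.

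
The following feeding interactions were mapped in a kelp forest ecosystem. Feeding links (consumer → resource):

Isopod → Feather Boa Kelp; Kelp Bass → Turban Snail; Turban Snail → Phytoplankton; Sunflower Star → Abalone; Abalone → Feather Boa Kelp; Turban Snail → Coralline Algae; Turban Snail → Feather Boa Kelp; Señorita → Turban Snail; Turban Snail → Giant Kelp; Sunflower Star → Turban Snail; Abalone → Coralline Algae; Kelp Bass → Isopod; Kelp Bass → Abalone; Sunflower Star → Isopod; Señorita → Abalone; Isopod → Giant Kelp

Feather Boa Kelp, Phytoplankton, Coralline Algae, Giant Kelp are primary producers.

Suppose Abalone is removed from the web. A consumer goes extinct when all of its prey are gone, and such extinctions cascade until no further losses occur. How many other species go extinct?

Remove Abalone.
Every predator of it retains at least one other prey: Sunflower Star still has Turban Snail, Isopod; Señorita still has Turban Snail; Kelp Bass still has Turban Snail, Isopod.
No consumer loses all prey, so no secondary extinctions occur.

0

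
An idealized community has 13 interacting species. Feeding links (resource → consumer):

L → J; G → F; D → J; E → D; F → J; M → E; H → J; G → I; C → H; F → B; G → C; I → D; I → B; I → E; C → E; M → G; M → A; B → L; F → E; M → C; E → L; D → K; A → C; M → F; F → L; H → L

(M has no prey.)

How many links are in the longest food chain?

One longest chain: M → G → I → E → D → K.
It has 6 species and 5 links.

5 links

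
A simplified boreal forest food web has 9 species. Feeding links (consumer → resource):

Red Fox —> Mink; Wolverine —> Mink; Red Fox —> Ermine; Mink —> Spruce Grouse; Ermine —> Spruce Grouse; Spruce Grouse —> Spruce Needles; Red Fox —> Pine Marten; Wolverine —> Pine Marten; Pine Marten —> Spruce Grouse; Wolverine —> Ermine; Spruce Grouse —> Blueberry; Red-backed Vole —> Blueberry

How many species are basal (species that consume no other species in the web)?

Basal species (no prey listed): Spruce Needles, Blueberry.
Count: 2.

2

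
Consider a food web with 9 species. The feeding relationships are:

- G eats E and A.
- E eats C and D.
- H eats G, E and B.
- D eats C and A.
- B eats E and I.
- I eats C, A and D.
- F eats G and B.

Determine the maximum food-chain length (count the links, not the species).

One longest chain: A → D → E → B → F.
It has 5 species and 4 links.

4 links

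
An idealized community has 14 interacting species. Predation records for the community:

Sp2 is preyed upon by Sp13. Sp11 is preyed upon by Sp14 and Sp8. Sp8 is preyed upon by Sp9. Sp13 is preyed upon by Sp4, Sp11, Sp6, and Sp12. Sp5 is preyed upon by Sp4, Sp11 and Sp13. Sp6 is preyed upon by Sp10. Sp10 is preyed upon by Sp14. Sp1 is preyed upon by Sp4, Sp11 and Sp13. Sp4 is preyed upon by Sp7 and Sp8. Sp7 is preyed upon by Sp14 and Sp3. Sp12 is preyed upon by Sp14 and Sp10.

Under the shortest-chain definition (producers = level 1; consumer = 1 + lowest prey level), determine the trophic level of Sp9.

Trophic level 4

Sp5 is a producer → level 1.
Sp11 eats Sp5 → level 2.
Sp8 eats Sp11 → level 3.
Sp9 eats Sp8 → level 4.
No prey of Sp9 is below level 3, so 4 is the minimum.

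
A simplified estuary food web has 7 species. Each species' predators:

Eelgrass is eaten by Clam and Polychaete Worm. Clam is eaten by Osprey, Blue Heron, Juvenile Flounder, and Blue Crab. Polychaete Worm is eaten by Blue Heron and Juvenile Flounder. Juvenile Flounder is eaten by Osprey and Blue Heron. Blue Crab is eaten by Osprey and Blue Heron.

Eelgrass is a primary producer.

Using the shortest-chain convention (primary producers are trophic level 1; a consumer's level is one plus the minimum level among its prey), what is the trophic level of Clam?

Trophic level 2

Eelgrass is a producer → level 1.
Clam eats Eelgrass → level 2.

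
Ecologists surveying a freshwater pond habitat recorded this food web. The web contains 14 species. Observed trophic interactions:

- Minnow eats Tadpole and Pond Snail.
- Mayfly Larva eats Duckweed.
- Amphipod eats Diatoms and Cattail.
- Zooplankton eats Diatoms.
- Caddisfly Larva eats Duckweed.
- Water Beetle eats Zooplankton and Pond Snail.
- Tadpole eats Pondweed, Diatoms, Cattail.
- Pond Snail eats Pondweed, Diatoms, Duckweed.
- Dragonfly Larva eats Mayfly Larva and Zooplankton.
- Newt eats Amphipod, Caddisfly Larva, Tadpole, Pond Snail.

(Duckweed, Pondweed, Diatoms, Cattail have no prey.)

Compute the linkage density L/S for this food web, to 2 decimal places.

L/S = 1.50

There are L = 21 links among S = 14 species.
L/S = 21/14 = 1.5000 ≈ 1.50.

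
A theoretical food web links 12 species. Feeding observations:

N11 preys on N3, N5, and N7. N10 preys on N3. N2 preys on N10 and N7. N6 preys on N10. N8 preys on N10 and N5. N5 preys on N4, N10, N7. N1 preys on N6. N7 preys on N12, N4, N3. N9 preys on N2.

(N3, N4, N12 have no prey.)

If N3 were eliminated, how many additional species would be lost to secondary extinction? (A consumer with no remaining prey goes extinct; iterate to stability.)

3

Remove N3.
Round 1: N10 (all prey gone) → extinct.
Round 2: N6 (all prey gone) → extinct.
Round 3: N1 (all prey gone) → extinct.
No further losses. Total secondary extinctions: 3.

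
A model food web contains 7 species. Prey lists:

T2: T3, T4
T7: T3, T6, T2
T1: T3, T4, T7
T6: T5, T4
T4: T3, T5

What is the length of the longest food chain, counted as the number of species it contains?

5 species

One longest chain: T3 → T4 → T6 → T7 → T1.
It has 5 species and 4 links.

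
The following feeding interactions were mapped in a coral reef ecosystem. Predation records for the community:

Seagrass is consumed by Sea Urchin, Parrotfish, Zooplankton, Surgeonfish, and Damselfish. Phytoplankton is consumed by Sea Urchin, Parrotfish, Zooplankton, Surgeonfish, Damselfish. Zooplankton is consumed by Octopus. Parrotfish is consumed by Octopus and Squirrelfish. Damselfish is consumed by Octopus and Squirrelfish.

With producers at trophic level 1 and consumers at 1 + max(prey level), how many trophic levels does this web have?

Producers (level 1): Phytoplankton, Seagrass.
Phytoplankton → Parrotfish → Octopus gives Octopus level 3.
No species has a prey at level 3, so no species reaches level 4.

3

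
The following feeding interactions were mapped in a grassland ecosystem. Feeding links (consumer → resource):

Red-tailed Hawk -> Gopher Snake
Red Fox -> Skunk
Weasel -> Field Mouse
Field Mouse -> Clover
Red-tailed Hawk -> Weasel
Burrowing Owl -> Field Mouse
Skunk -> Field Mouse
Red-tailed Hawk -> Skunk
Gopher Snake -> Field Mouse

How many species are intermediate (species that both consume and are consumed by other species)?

Intermediate species (has both prey and predators): Field Mouse, Gopher Snake, Skunk, Weasel.
Count: 4.

4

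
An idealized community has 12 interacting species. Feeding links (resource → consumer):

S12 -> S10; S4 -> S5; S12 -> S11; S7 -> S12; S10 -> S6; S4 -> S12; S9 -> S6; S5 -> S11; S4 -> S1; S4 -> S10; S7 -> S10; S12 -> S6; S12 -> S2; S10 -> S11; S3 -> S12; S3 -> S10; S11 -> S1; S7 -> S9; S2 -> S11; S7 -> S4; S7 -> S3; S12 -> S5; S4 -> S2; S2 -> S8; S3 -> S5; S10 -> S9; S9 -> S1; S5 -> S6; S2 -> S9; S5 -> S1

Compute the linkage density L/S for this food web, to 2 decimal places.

There are L = 30 links among S = 12 species.
L/S = 30/12 = 2.5000 ≈ 2.50.

L/S = 2.50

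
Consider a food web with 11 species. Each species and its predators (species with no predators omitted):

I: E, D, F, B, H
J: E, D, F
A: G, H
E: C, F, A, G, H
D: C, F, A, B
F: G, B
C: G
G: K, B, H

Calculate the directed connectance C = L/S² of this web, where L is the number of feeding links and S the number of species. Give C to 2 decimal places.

C = 0.21

The web has S = 11 species and L = 25 feeding links.
C = L / S² = 25 / 121 = 0.2066 ≈ 0.21.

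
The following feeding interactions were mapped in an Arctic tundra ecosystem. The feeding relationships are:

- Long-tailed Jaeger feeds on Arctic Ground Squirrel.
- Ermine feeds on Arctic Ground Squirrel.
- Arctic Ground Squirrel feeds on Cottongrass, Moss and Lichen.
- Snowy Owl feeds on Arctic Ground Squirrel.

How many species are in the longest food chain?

One longest chain: Cottongrass → Arctic Ground Squirrel → Snowy Owl.
It has 3 species and 2 links.

3 species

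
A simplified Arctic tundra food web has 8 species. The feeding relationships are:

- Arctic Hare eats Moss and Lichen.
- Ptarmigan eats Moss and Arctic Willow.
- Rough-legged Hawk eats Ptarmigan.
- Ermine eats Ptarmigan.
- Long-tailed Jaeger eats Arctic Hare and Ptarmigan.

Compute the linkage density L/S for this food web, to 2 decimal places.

L/S = 1.00

There are L = 8 links among S = 8 species.
L/S = 8/8 = 1.0000 ≈ 1.00.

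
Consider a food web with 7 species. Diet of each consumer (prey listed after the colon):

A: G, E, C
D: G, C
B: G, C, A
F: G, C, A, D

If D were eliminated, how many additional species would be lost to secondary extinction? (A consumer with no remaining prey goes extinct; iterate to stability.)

Remove D.
Every predator of it retains at least one other prey: F still has G, C, A.
No consumer loses all prey, so no secondary extinctions occur.

0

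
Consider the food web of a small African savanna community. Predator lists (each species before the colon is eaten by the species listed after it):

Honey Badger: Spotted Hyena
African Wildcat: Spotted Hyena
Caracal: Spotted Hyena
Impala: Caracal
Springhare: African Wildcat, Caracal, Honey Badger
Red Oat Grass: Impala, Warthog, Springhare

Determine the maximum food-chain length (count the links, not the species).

One longest chain: Red Oat Grass → Springhare → African Wildcat → Spotted Hyena.
It has 4 species and 3 links.

3 links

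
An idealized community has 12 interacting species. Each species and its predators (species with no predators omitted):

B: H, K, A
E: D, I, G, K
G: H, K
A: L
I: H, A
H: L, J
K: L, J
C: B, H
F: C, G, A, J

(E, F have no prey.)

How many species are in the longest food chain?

5 species

One longest chain: F → C → B → K → L.
It has 5 species and 4 links.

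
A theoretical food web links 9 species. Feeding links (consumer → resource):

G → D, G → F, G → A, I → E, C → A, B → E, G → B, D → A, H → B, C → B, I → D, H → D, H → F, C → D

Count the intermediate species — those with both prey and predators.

2

Intermediate species (has both prey and predators): D, B.
Count: 2.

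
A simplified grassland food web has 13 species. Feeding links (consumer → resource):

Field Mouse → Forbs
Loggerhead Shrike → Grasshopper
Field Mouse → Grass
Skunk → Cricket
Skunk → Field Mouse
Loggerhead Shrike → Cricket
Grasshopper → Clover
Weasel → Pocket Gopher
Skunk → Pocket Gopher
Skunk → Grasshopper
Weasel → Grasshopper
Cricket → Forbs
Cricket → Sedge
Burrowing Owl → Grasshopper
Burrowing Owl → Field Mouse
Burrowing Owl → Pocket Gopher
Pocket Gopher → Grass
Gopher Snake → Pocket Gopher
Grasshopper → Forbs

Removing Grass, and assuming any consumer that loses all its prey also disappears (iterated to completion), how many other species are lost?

Remove Grass.
Round 1: Pocket Gopher (all prey gone) → extinct.
Round 2: Gopher Snake (all prey gone) → extinct.
No further losses. Total secondary extinctions: 2.

2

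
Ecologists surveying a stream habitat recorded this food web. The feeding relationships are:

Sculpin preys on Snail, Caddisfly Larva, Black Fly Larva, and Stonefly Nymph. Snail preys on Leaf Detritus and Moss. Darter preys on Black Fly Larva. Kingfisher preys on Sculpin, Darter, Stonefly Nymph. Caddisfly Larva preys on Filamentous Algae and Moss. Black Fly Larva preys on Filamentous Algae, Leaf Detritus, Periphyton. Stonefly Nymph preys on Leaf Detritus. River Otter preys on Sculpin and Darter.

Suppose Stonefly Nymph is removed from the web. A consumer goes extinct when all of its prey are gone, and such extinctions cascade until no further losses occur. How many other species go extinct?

0

Remove Stonefly Nymph.
Every predator of it retains at least one other prey: Sculpin still has Snail, Caddisfly Larva, Black Fly Larva; Kingfisher still has Darter, Sculpin.
No consumer loses all prey, so no secondary extinctions occur.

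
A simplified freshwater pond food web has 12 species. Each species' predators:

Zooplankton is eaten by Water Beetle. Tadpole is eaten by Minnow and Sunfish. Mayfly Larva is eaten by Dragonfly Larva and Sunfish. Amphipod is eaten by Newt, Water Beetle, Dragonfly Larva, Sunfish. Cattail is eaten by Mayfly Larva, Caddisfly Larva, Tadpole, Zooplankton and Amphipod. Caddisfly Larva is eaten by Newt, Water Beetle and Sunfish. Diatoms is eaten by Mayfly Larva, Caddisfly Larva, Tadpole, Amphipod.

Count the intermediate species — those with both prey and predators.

Intermediate species (has both prey and predators): Zooplankton, Tadpole, Amphipod, Caddisfly Larva, Mayfly Larva.
Count: 5.

5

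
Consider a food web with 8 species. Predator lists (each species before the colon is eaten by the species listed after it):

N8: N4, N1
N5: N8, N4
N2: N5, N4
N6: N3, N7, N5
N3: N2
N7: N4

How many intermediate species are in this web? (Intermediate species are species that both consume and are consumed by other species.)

Intermediate species (has both prey and predators): N3, N7, N2, N5, N8.
Count: 5.

5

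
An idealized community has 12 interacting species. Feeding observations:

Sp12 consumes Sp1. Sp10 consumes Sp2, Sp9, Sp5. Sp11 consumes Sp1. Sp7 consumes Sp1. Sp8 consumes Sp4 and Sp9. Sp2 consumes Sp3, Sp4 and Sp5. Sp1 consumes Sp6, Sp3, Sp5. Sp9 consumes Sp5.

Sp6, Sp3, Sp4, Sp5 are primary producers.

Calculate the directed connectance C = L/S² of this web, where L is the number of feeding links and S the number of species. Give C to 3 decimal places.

C = 0.104

The web has S = 12 species and L = 15 feeding links.
C = L / S² = 15 / 144 = 0.1042 ≈ 0.104.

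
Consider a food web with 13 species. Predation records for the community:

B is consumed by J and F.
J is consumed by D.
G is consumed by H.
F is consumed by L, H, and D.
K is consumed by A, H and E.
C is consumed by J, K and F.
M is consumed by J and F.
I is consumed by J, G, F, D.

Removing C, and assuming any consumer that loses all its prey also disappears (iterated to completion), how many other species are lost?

3

Remove C.
Round 1: K (all prey gone) → extinct.
Round 2: A (all prey gone), E (all prey gone) → extinct.
No further losses. Total secondary extinctions: 3.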